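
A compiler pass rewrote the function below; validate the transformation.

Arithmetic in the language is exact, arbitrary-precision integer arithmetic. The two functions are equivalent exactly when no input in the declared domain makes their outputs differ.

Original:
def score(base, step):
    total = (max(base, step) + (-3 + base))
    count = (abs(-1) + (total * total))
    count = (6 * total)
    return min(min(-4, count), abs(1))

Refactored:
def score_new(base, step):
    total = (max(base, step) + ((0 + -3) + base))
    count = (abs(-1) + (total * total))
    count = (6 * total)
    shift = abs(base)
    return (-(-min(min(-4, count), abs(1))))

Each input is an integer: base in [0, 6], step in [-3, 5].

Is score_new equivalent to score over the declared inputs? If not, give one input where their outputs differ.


Equivalent — the differences include local variable names differ; also min/max/abs usage differs; also statement counts differ; also arithmetic usage differs; also constant usage differs, yet no declared input distinguishes the two.
As a probe, take base=1, step=-2: score runs total := -1 | count := 2 | count := -6 | result -6; score_new runs total := -1 | count := 2 | count := -6 | shift := 1 | result -6; both end at -6.
Checked all 63 inputs in the declared domain: the outputs agree on every one.
verdict: equivalent


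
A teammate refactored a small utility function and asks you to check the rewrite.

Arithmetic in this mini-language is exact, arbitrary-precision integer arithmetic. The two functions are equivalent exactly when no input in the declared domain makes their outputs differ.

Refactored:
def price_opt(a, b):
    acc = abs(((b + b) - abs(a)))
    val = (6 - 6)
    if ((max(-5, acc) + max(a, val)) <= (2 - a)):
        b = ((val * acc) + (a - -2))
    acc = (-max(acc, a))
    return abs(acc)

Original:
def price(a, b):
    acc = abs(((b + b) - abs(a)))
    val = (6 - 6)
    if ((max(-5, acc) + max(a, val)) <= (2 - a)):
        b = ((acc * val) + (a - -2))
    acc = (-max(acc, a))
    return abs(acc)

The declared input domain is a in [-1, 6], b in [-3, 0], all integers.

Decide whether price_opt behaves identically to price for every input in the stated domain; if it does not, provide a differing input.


The two versions differ — the changes include same computation, different form.
Tracing a=-1, b=0: price: acc=1, then val=0, then ((max(-5, acc) + max(a, val)) <= (2 - a)) is true, then b=1, then acc=-1, then returns 1 | price_opt: acc=1, then val=0, then ((max(-5, acc) + max(a, val)) <= (2 - a)) is true, then b=1, then acc=-1, then returns 1 — matching result 1.
An exhaustive pass over the 32 declared inputs shows identical outputs.
verdict: equivalent


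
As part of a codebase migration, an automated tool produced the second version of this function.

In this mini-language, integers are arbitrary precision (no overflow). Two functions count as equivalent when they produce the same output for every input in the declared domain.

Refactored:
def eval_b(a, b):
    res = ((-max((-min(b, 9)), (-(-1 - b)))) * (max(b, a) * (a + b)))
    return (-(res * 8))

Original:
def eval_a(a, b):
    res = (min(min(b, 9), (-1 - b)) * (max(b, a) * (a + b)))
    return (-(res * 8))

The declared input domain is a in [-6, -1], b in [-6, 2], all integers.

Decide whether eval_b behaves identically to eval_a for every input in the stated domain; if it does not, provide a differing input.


Side by side, the visible changes include: min/max/abs usage differs.
One worked example (a=-3, b=-6) — eval_a: res = -162; return 1296; eval_b: res = -162; return 1296; agreement on 1296.
Every one of the 54 inputs gives matching results.
verdict: equivalent


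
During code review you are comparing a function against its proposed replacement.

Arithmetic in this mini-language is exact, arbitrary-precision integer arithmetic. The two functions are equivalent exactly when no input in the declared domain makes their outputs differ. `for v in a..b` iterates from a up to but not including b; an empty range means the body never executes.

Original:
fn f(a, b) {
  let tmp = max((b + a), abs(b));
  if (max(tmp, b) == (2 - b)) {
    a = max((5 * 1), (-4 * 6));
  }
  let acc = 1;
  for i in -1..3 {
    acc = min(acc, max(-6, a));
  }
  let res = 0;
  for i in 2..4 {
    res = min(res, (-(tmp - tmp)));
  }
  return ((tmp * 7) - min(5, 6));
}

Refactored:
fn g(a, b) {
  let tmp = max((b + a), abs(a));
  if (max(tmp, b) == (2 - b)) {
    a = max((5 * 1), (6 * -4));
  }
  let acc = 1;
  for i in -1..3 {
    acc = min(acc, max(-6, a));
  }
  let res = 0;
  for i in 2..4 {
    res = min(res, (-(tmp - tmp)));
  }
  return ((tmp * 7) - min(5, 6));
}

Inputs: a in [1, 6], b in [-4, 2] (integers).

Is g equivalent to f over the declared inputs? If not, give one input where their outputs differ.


Run the pair on a=1, b=-4.
f: tmp := 4 | (max(tmp, b) == (2 - b)): false | acc := 1 | iter i=-1: | acc := 1 | iter i=0: | acc := 1 | iter i=1: | acc := 1 | iter i=2: | acc := 1 | res := 0 | iter i=2: | res := 0 | iter i=3: | res := 0 | result 23
g: tmp := 1 | (max(tmp, b) == (2 - b)): false | acc := 1 | iter i=-1: | acc := 1 | iter i=0: | acc := 1 | iter i=1: | acc := 1 | iter i=2: | acc := 1 | res := 0 | iter i=2: | res := 0 | iter i=3: | res := 0 | result 2
23 != 2, so the rewrite changes behavior.
verdict: not equivalent; witness: a=1, b=-4


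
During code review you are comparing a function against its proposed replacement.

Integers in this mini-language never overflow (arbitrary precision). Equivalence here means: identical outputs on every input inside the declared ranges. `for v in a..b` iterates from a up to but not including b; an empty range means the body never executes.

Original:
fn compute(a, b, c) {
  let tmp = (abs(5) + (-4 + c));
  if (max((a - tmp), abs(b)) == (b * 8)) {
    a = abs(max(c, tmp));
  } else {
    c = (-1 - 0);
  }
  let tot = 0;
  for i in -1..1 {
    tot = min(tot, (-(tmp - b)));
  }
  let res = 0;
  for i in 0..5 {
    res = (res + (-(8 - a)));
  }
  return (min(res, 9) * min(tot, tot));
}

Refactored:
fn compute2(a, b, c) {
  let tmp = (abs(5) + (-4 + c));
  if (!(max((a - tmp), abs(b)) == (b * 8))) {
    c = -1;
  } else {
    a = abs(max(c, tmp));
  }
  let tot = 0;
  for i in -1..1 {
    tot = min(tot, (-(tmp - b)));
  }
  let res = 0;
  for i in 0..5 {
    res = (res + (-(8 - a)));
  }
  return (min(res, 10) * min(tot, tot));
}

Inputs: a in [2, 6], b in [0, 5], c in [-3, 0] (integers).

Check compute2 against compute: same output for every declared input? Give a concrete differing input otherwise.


Equivalent. The edit looks behavioral (`9` became `10`), but over these ranges it never changes the outcome.
Sweeping the whole domain (120 inputs) finds no disagreement.
Tracing a=5, b=5, c=-2: compute: tmp becomes -1; next (max((a - tmp), abs(b)) == (b * 8)) evaluates to false; next c becomes -1; next tot becomes 0; next at i=-1:; next tot becomes 0; next at i=0:; next tot becomes 0; next res becomes 0; next at i=0:; next res becomes -3; next at i=1:; next res becomes -6; next at i=2:; next res becomes -9; next at i=3:; next res becomes -12; next at i=4:; next res becomes -15; next final value 0 | compute2: tmp becomes -1; next (!(max((a - tmp), abs(b)) == (b * 8))) evaluates to true; next c becomes -1; next tot becomes 0; next at i=-1:; next tot becomes 0; next at i=0:; next tot becomes 0; next res becomes 0; next at i=0:; next res becomes -3; next at i=1:; next res becomes -6; next at i=2:; next res becomes -9; next at i=3:; next res becomes -12; next at i=4:; next res becomes -15; next final value 0 — matching result 0.
verdict: equivalent


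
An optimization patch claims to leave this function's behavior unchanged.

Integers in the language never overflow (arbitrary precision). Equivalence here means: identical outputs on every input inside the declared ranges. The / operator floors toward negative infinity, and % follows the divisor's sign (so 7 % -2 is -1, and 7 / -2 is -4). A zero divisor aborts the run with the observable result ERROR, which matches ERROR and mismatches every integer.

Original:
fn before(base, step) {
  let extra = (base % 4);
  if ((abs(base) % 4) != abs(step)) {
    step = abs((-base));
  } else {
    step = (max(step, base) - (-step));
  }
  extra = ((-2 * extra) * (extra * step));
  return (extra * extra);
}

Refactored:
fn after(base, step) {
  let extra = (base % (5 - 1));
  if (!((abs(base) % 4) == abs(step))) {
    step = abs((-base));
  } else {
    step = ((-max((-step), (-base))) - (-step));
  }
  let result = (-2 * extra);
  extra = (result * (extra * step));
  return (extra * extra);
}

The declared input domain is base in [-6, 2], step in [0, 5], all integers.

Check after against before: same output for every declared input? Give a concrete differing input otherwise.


Take base=-5, step=1.
before: extra becomes 3; next ((abs(base) % 4) != abs(step)) evaluates to false; next step becomes 2; next extra becomes -36; next final value 1296
after: extra becomes 3; next (!((abs(base) % 4) == abs(step))) evaluates to false; next step becomes -4; next result becomes -6; next extra becomes 72; next final value 5184
1296 vs 5184 — the two versions disagree here.
verdict: not equivalent; witness: base=-5, step=1


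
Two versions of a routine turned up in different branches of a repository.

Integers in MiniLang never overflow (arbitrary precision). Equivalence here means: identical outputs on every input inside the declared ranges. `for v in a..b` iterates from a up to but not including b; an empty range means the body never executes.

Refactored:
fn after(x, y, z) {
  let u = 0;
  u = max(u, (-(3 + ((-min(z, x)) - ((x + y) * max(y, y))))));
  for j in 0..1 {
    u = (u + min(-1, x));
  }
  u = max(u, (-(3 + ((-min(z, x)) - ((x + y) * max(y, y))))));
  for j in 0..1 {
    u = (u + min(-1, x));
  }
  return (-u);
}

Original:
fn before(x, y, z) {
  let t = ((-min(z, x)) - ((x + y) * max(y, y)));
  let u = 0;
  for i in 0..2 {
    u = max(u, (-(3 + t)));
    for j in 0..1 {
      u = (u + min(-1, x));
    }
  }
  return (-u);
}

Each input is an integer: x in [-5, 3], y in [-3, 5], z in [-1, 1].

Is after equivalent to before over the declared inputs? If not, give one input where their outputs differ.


Although loop structure differs, plus min/max/abs usage differs, plus statement counts differ, plus local variable names differ, plus arithmetic usage differs, plus constant usage differs, 243/243 inputs agree.
verdict: equivalent


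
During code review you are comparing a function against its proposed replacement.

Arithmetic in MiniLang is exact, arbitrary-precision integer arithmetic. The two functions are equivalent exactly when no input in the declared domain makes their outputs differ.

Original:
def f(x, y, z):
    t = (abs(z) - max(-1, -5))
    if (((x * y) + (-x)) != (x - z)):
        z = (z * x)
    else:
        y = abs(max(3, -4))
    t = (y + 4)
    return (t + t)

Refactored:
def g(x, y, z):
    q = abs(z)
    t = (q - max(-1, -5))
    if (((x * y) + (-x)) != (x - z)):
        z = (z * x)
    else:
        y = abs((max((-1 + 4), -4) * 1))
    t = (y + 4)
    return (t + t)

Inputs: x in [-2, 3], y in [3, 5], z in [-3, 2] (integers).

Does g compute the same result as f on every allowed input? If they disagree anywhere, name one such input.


Side by side, the visible changes include: local variable names differ, arithmetic usage differs, constant usage differs, statement counts differ.
Spot check at x=-2, y=5, z=-2 — f: t becomes 3; next (((x * y) + (-x)) != (x - z)) evaluates to true; next z becomes 4; next t becomes 9; next final value 18. g: q becomes 2; next t becomes 3; next (((x * y) + (-x)) != (x - z)) evaluates to true; next z becomes 4; next t becomes 9; next final value 18. Both give 18.
Checked all 108 inputs in the declared domain: the outputs agree on every one.
verdict: equivalent


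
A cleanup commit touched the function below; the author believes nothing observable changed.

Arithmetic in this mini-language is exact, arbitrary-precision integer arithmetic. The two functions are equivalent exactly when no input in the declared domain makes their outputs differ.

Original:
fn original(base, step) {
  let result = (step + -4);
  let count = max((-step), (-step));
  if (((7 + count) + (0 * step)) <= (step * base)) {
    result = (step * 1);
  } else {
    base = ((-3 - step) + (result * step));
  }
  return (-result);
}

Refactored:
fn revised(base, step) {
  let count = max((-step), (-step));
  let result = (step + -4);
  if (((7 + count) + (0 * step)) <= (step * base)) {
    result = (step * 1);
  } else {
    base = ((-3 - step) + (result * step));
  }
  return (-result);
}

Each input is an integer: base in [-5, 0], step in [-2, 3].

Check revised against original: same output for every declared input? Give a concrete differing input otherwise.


The two versions differ — the changes include same computation, different form.
Spot check at base=-2, step=-1 — original: result = -5; count = 1; (((7 + count) + (0 * step)) <= (step * base)) -> false; base = 3; return 5. revised: count = 1; result = -5; (((7 + count) + (0 * step)) <= (step * base)) -> false; base = 3; return 5. Both give 5.
Every one of the 36 inputs gives matching results.
verdict: equivalent


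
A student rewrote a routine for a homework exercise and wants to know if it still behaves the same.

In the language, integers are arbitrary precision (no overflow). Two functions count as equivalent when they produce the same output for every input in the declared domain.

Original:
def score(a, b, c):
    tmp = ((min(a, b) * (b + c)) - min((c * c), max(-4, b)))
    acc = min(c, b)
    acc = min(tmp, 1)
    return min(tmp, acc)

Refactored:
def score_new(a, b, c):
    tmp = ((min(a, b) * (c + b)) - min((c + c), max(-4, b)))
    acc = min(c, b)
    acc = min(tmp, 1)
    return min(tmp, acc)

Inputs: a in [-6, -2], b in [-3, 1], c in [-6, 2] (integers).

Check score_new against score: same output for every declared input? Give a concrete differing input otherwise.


These are not equivalent — on a=-6, b=1, c=-1 the outputs split (-1 vs 1).
score: tmp becomes -1; next acc becomes -1; next acc becomes -1; next final value -1
score_new: tmp becomes 2; next acc becomes -1; next acc becomes 1; next final value 1
verdict: not equivalent; witness: a=-6, b=1, c=-1


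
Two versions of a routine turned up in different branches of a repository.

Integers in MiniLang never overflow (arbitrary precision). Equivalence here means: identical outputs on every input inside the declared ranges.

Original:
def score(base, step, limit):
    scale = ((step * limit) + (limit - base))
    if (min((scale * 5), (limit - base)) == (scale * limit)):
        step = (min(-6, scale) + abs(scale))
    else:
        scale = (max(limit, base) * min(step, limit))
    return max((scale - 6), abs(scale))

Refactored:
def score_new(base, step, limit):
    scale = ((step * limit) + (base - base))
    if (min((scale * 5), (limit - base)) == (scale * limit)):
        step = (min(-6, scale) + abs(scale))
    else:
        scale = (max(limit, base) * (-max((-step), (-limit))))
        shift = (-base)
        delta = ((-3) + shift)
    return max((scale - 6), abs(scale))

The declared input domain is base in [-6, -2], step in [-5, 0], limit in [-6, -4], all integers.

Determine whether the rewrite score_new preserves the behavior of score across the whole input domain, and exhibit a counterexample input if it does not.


There is a counterexample at base=-6, step=0, limit=-5: 25 on one side, 0 on the other.
score: scale = 1; (min((scale * 5), (limit - base)) == (scale * limit)) -> false; scale = 25; return 25
score_new: scale = 0; (min((scale * 5), (limit - base)) == (scale * limit)) -> true; step = -6; return 0
verdict: not equivalent; witness: base=-6, step=0, limit=-5


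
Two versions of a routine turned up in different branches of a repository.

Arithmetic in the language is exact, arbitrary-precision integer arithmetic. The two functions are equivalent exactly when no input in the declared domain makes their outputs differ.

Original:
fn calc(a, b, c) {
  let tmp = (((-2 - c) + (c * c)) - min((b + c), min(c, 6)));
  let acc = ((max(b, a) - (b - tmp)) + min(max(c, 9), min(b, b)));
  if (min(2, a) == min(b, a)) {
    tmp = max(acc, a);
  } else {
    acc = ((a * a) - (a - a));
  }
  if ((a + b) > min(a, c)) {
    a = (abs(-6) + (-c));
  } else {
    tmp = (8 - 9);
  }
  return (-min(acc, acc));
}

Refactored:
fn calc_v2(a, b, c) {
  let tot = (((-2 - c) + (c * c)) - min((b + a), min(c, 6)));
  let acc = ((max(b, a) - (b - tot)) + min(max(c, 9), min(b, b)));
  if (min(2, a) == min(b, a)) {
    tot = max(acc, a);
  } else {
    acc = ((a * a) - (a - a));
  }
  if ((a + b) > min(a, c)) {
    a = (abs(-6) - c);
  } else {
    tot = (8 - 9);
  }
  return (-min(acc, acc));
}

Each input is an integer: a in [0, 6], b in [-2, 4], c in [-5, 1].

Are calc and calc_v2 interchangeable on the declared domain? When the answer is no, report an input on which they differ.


On input a=0, b=0, c=1, calc returns 3 while calc_v2 returns 2.
verdict: not equivalent; witness: a=0, b=0, c=1


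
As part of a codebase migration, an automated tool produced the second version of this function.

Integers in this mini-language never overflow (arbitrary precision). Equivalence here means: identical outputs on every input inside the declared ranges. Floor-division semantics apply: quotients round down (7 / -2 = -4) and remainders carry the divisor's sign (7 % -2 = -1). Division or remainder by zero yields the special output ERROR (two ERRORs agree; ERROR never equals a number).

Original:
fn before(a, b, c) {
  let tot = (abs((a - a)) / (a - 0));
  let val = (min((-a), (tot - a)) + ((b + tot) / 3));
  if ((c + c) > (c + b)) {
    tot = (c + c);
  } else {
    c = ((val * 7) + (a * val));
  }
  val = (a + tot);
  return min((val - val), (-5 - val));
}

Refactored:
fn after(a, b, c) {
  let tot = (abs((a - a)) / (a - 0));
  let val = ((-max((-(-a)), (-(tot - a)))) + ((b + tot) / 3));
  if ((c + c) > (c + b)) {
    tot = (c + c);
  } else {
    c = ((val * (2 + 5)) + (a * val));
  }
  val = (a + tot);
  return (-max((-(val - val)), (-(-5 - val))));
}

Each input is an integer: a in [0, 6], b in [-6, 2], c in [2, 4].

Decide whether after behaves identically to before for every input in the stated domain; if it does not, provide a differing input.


Differences: constant usage differs; also arithmetic usage differs; also min/max/abs usage differs — yet all 189 inputs agree.
verdict: equivalent


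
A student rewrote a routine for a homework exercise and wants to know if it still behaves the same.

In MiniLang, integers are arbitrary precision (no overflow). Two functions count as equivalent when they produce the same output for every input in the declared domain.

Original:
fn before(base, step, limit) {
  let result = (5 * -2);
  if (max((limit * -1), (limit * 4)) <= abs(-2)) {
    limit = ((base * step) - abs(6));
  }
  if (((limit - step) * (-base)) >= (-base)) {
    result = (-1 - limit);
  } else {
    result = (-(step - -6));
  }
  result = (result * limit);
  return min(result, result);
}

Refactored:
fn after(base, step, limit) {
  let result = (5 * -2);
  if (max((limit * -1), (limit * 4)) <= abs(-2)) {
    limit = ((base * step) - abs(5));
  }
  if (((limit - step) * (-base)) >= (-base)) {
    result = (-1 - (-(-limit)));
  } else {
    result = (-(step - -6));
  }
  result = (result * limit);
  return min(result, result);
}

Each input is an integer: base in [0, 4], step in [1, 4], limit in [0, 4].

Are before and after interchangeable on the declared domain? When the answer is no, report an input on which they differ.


Evaluate both at base=0, step=1, limit=0.
before: result := -10 | (max((limit * -1), (limit * 4)) <= abs(-2)): true | limit := -6 | (((limit - step) * (-base)) >= (-base)): true | result := 5 | result := -30 | result -30
after: result := -10 | (max((limit * -1), (limit * 4)) <= abs(-2)): true | limit := -5 | (((limit - step) * (-base)) >= (-base)): true | result := 4 | result := -20 | result -20
-30 against -20: the behavior changed.
verdict: not equivalent; witness: base=0, step=1, limit=0


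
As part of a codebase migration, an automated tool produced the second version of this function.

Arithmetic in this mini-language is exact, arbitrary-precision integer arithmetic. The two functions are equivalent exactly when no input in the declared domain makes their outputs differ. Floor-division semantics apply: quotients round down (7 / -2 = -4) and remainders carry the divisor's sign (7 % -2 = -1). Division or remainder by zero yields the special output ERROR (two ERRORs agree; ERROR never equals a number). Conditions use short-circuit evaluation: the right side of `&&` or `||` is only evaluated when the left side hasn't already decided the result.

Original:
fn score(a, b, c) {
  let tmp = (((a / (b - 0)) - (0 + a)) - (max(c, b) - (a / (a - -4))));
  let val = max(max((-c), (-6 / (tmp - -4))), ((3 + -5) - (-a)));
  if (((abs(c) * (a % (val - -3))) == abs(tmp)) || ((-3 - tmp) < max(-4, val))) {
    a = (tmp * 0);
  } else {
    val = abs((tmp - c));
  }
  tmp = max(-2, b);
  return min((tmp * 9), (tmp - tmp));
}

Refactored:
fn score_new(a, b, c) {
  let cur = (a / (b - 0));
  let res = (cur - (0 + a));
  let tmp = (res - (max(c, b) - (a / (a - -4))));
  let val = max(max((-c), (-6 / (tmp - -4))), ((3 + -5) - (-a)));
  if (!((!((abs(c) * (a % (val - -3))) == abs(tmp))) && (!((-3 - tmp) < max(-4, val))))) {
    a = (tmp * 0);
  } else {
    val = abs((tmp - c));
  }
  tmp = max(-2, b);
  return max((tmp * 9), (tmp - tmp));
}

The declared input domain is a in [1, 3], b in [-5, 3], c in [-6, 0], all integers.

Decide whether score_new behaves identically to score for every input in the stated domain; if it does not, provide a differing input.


a=1, b=-5, c=-6 yields -18 from score but 0 from score_new.
verdict: not equivalent; witness: a=1, b=-5, c=-6


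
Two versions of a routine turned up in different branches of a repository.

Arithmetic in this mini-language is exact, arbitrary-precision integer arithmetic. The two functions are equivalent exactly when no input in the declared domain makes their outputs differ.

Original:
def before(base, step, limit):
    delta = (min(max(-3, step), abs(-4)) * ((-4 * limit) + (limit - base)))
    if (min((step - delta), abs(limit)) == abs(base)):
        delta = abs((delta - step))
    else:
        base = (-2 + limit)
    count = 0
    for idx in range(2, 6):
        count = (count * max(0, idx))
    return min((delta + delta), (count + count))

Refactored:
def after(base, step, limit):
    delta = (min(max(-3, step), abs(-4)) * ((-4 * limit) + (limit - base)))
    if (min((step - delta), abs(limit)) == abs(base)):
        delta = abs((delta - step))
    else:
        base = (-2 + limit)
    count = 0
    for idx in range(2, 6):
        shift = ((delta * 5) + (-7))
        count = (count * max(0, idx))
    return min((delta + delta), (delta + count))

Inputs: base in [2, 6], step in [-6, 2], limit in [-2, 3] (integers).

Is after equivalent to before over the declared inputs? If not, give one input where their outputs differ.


These are not equivalent — on base=2, step=-6, limit=-2 the outputs split (0 vs 6).
before: delta becomes -12; next (min((step - delta), abs(limit)) == abs(base)) evaluates to true; next delta becomes 6; next count becomes 0; next at idx=2:; next count becomes 0; next at idx=3:; next count becomes 0; next at idx=4:; next count becomes 0; next at idx=5:; next count becomes 0; next final value 0
after: delta becomes -12; next (min((step - delta), abs(limit)) == abs(base)) evaluates to true; next delta becomes 6; next count becomes 0; next at idx=2:; next shift becomes 23; next count becomes 0; next at idx=3:; next shift becomes 23; next count becomes 0; next at idx=4:; next shift becomes 23; next count becomes 0; next at idx=5:; next shift becomes 23; next count becomes 0; next final value 6
verdict: not equivalent; witness: base=2, step=-6, limit=-2


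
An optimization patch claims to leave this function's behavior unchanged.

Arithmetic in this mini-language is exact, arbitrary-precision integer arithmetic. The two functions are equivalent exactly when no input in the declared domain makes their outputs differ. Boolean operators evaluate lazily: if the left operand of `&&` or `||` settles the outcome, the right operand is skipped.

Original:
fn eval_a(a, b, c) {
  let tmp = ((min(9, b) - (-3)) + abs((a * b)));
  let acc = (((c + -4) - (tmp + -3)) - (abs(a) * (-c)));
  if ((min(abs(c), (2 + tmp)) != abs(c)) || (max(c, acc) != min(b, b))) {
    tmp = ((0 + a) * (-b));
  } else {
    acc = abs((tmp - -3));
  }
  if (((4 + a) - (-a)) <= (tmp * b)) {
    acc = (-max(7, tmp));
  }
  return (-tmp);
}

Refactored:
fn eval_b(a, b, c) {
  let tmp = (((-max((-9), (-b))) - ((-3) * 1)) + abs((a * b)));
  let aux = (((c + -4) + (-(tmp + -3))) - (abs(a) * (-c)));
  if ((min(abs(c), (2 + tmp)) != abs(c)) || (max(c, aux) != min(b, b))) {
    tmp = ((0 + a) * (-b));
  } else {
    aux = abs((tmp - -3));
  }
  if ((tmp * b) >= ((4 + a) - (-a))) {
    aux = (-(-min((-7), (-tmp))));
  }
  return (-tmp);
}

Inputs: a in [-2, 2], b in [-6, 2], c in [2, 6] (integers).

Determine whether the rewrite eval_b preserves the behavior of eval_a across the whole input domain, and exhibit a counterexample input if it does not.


Behavior is preserved: although comparison usage differs; also constant usage differs; also arithmetic usage differs; also local variable names differ, the outputs never diverge.
Spot check at a=1, b=-2, c=3 — eval_a: tmp = 3; acc = 2; ((min(abs(c), (2 + tmp)) != abs(c)) || (max(c, acc) != min(b, b))) -> true; tmp = 2; (((4 + a) - (-a)) <= (tmp * b)) -> false; return -2. eval_b: tmp = 3; aux = 2; ((min(abs(c), (2 + tmp)) != abs(c)) || (max(c, aux) != min(b, b))) -> true; tmp = 2; ((tmp * b) >= ((4 + a) - (-a))) -> false; return -2. Both give -2.
Sweeping the whole domain (225 inputs) finds no disagreement.
verdict: equivalent


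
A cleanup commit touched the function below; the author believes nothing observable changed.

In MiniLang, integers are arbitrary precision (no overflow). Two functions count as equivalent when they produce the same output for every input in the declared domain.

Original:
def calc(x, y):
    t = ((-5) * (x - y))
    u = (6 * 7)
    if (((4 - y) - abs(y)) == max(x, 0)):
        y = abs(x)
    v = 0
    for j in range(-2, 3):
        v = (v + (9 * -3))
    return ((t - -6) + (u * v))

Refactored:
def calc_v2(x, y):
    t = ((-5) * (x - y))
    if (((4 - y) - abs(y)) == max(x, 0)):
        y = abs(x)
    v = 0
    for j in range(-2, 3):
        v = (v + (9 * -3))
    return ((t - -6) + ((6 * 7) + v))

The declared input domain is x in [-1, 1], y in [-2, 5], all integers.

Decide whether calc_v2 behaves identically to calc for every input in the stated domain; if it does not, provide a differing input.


Not equivalent: x=-1, y=-2 separates them (-5669 vs -92).
calc: t = -5; u = 42; (((4 - y) - abs(y)) == max(x, 0)) -> false; v = 0; [j=-2]; v = -27; [j=-1]; v = -54; [j=0]; v = -81; [j=1]; v = -108; [j=2]; v = -135; return -5669
calc_v2: t = -5; (((4 - y) - abs(y)) == max(x, 0)) -> false; v = 0; [j=-2]; v = -27; [j=-1]; v = -54; [j=0]; v = -81; [j=1]; v = -108; [j=2]; v = -135; return -92
verdict: not equivalent; witness: x=-1, y=-2


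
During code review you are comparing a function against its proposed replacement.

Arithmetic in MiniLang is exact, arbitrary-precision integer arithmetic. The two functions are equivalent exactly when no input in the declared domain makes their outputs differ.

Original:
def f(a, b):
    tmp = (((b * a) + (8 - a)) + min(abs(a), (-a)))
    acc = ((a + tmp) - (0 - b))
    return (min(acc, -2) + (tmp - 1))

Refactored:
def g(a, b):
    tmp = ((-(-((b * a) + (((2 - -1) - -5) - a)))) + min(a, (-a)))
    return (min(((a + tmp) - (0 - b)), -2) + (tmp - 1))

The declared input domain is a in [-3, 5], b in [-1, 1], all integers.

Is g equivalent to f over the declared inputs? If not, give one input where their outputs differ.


Try a=-3, b=-1.
f: tmp=17, then acc=13, then returns 14
g: tmp=11, then returns 8
14 != 8, so the rewrite changes behavior.
verdict: not equivalent; witness: a=-3, b=-1


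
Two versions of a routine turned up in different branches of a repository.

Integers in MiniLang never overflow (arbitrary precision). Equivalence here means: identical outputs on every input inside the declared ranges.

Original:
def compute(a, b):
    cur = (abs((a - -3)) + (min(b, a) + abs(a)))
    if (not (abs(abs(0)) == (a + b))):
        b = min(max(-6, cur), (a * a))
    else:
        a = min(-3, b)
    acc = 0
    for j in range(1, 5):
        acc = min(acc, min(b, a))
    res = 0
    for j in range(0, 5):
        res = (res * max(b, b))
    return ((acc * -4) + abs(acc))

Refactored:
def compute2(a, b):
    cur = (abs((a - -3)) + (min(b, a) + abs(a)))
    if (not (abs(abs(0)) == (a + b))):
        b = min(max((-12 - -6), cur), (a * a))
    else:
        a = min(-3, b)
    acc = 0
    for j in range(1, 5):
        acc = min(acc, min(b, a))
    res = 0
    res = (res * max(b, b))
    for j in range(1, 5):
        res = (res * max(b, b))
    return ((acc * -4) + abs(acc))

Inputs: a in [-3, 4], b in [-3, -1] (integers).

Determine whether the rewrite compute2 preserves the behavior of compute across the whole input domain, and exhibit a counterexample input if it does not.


Reading the diff, among the changes: statement counts differ, constant usage differs, arithmetic usage differs, loop structure differs, min/max/abs usage differs.
As a probe, take a=-1, b=-1: compute runs cur := 2 | (not (abs(abs(0)) == (a + b))): true | b := 1 | acc := 0 | iter j=1: | acc := -1 | iter j=2: | acc := -1 | iter j=3: | acc := -1 | iter j=4: | acc := -1 | res := 0 | iter j=0: | res := 0 | iter j=1: | res := 0 | iter j=2: | res := 0 | iter j=3: | res := 0 | iter j=4: | res := 0 | result 5; compute2 runs cur := 2 | (not (abs(abs(0)) == (a + b))): true | b := 1 | acc := 0 | iter j=1: | acc := -1 | iter j=2: | acc := -1 | iter j=3: | acc := -1 | iter j=4: | acc := -1 | res := 0 | res := 0 | iter j=1: | res := 0 | iter j=2: | res := 0 | iter j=3: | res := 0 | iter j=4: | res := 0 | result 5; both end at 5.
Across all 24 domain points the two functions coincide.
verdict: equivalent


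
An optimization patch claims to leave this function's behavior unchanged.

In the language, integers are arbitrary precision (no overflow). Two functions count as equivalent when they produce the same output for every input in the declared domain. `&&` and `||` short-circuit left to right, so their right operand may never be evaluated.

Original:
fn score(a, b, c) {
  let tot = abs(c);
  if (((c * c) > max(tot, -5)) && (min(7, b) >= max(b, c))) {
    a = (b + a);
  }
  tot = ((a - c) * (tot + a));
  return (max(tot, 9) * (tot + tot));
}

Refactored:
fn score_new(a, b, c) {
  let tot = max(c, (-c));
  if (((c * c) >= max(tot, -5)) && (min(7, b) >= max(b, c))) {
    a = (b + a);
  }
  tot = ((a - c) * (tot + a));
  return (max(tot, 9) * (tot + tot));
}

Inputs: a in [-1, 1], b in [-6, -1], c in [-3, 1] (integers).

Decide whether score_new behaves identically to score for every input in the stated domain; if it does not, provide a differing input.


Not equivalent: a=-1, b=-1, c=-1 separates them (0 vs 18).
score: tot := 1 | (((c * c) > max(tot, -5)) && (min(7, b) >= max(b, c))): false | tot := 0 | result 0
score_new: tot := 1 | (((c * c) >= max(tot, -5)) && (min(7, b) >= max(b, c))): true | a := -2 | tot := 1 | result 18
verdict: not equivalent; witness: a=-1, b=-1, c=-1


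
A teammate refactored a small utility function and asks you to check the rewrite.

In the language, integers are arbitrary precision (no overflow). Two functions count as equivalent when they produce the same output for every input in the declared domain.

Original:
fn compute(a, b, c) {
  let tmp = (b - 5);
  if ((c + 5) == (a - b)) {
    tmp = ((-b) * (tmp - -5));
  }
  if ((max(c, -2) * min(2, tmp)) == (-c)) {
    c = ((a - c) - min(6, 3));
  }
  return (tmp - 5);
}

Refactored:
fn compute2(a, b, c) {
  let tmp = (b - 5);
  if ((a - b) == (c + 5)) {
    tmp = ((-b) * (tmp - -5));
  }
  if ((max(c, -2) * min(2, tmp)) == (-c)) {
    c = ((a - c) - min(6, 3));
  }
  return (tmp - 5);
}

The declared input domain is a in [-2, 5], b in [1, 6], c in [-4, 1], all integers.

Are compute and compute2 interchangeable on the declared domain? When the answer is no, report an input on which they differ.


Reading the diff, among the changes: same computation, different form.
As a probe, take a=2, b=6, c=-1: compute runs tmp becomes 1; next ((c + 5) == (a - b)) evaluates to false; next ((max(c, -2) * min(2, tmp)) == (-c)) evaluates to false; next final value -4; compute2 runs tmp becomes 1; next ((a - b) == (c + 5)) evaluates to false; next ((max(c, -2) * min(2, tmp)) == (-c)) evaluates to false; next final value -4; both end at -4.
Every one of the 288 inputs gives matching results.
verdict: equivalent


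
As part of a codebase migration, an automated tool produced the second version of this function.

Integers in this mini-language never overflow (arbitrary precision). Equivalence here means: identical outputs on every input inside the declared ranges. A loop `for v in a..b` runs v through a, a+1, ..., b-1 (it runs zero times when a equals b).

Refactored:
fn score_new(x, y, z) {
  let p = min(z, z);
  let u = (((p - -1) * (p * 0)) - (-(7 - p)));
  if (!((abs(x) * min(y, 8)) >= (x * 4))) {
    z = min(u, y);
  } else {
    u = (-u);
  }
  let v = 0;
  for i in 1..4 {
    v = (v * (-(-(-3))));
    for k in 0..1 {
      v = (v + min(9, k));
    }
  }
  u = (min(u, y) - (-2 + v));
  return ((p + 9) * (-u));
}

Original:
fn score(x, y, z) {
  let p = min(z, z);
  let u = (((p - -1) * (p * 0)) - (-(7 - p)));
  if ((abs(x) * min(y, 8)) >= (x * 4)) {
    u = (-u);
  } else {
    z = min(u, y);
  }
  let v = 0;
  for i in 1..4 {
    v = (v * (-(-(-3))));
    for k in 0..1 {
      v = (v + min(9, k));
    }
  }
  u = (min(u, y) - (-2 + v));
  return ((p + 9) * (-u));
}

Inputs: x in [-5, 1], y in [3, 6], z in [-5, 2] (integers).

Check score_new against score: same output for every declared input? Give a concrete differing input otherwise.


The two versions differ — the changes include boolean connective usage differs.
Spot check at x=-1, y=3, z=0 — score: p becomes 0; next u becomes 7; next ((abs(x) * min(y, 8)) >= (x * 4)) evaluates to true; next u becomes -7; next v becomes 0; next at i=1:; next v becomes 0; next at k=0:; next v becomes 0; next at i=2:; next v becomes 0; next at k=0:; next v becomes 0; next at i=3:; next v becomes 0; next at k=0:; next v becomes 0; next u becomes -5; next final value 45. score_new: p becomes 0; next u becomes 7; next (!((abs(x) * min(y, 8)) >= (x * 4))) evaluates to false; next u becomes -7; next v becomes 0; next at i=1:; next v becomes 0; next at k=0:; next v becomes 0; next at i=2:; next v becomes 0; next at k=0:; next v becomes 0; next at i=3:; next v becomes 0; next at k=0:; next v becomes 0; next u becomes -5; next final value 45. Both give 45.
Sweeping the whole domain (224 inputs) finds no disagreement.
verdict: equivalent


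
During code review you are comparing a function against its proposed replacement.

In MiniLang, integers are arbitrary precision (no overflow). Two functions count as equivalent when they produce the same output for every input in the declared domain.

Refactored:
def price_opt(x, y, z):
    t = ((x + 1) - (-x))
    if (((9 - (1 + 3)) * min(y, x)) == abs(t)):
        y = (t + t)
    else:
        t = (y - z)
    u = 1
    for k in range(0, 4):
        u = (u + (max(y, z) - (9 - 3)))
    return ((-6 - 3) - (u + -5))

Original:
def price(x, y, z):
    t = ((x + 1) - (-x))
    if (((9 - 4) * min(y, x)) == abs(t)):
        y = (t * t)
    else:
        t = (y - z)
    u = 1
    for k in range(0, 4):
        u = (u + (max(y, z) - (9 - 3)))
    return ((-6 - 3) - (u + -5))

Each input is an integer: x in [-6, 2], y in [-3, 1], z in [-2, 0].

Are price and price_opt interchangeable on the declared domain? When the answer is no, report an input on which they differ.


Input x=2, y=1, z=-2: -81 from price versus -21 from price_opt.
verdict: not equivalent; witness: x=2, y=1, z=-2


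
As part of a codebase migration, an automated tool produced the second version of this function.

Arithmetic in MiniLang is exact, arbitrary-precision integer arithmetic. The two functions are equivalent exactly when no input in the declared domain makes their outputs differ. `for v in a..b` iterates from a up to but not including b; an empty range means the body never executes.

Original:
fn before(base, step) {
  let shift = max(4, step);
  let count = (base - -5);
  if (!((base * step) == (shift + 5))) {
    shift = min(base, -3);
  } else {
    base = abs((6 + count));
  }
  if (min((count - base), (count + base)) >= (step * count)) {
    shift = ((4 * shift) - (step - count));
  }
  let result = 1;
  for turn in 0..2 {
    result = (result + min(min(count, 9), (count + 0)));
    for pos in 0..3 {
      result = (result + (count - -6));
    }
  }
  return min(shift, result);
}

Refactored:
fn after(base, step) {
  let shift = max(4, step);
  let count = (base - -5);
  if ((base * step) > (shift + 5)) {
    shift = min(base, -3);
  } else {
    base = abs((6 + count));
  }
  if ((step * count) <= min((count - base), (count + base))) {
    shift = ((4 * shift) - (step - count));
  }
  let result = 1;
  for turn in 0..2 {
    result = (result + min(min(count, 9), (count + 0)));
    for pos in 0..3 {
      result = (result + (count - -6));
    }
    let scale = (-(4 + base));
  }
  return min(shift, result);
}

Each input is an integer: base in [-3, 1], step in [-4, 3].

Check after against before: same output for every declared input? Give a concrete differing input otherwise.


On input base=-3, step=-2, before returns -8 while after returns 4.
verdict: not equivalent; witness: base=-3, step=-2


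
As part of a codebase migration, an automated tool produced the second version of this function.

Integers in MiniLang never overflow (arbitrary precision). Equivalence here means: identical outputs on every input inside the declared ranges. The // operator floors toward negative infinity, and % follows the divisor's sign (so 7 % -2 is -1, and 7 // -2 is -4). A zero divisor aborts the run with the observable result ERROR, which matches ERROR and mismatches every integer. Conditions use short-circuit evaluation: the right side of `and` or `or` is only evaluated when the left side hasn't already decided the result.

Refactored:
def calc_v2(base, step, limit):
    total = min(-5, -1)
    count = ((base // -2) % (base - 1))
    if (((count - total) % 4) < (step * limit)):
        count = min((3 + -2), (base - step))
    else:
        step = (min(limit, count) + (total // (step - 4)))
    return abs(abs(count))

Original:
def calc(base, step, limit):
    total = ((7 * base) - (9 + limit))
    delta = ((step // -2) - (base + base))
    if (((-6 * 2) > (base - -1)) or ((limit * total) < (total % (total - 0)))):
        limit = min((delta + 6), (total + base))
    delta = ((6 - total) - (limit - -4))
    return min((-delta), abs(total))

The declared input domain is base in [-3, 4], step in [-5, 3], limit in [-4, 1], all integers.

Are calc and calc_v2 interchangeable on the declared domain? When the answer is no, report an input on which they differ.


Evaluate both at base=-3, step=-5, limit=-4.
calc: total becomes -26; next delta becomes 8; next (((-6 * 2) > (base - -1)) or ((limit * total) < (total % (total - 0)))) evaluates to false; next delta becomes 32; next final value -32
calc_v2: total becomes -5; next count becomes -3; next (((count - total) % 4) < (step * limit)) evaluates to true; next count becomes 1; next final value 1
-32 vs 1 — the two versions disagree here.
verdict: not equivalent; witness: base=-3, step=-5, limit=-4


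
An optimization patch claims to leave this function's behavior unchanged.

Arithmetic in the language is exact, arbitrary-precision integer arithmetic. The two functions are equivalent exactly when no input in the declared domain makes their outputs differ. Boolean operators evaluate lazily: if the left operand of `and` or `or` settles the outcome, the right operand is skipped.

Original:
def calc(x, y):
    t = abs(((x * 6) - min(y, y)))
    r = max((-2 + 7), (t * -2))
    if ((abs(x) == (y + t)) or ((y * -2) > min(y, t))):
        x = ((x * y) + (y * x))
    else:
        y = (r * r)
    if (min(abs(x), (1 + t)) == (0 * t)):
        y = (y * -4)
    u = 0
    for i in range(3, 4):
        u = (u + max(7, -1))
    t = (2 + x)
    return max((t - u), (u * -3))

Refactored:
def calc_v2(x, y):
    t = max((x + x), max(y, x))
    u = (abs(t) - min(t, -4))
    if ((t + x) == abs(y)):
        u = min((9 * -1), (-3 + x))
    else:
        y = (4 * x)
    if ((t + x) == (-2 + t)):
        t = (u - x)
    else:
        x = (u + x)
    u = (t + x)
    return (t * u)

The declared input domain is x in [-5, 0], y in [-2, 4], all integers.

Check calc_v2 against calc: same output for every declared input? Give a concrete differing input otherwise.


Not equivalent: x=-5, y=-2 separates them (15 vs 2).
calc: t = 28; r = 5; ((abs(x) == (y + t)) or ((y * -2) > min(y, t))) -> true; x = 20; (min(abs(x), (1 + t)) == (0 * t)) -> false; u = 0; [i=3]; u = 7; t = 22; return 15
calc_v2: t = -2; u = 6; ((t + x) == abs(y)) -> false; y = -20; ((t + x) == (-2 + t)) -> false; x = 1; u = -1; return 2
verdict: not equivalent; witness: x=-5, y=-2
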